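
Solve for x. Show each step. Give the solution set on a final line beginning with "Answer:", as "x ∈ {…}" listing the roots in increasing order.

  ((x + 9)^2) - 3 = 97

Step 1. [((x + 9)^2) - 3 = 97] the outer -3 inverts by adding 3, so sub: (x + 9)^2 = 100.
Step 2. [(x + 9)^2 = 100] LHS squared, RHS 100 ≥ 0: apply √ (±), so sqrt: x + 9 = 10 or -10.
Step 3. [x + 9 = 10 or -10] +9 is outermost — subtract 9 both sides, so sub: x = 1 or -19.

Answer: x ∈ {-19, 1}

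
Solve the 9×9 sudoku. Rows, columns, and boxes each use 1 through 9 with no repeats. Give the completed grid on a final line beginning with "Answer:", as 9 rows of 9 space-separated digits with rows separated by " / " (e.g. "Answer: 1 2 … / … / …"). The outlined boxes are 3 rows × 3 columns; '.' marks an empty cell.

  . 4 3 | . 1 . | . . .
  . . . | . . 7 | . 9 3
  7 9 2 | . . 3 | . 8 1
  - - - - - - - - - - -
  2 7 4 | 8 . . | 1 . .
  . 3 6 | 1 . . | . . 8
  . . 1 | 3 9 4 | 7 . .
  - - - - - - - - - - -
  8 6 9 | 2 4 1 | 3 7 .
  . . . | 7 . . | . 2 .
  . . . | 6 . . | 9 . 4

Step 1. [r8c3∈{5}] only 5 remains possible at r8c3 ⇒ r8c3=5.
Step 2. [r1c6∈{2,5,6,8,9}] r1c6 is the only open cell in row 1 admitting 8 ⇒ r1c6=8.
Step 3. [r6c1∈{5}] r6c1 is down to just 5, so r6c1=5.
Step 4. [r2c2∈{1,5,8}] 5 has one home in col 2: r2c2 ⇒ r2c2=5.
Step 5. [r8c9∈{6}] only 6 remains possible at r8c9. So r8c9=6.
Step 6. [r9c6∈{5}] only 5 remains possible at r9c6. So r9c6=5.
Step 7. [r2c5∈{2,6}] box 2 places 2 nowhere but r2c5, so r2c5=2.
Step 8. [r8c2∈{1}] r8c2 has the single candidate 1. So r8c2=1.
Step 9. [r3c5∈{5,6}] across box 2, 6 lands solely at r3c5 ⇒ r3c5=6.
Step 10. [r4c5∈{5}] r4c5 is down to just 5 ⇒ r4c5=5.
Step 11. [r1c1∈{6}] r1c1's peers cover all but 6. So r1c1=6.
Step 12. [r1c8∈{5}] nothing but 5 survives at r1c8 ⇒ r1c8=5.
Step 13. [r3c7∈{4}] nothing but 4 survives at r3c7. So r3c7=4.
Step 14. [r6c9∈{2}] r6c9's peers cover all but 2. So r6c9=2.
Step 15. [r9c5∈{3,8}] r9c5 is the only open cell in row 9 admitting 8. So r9c5=8.
Step 16. [r4c8∈{3,6}] r4c8 is the only open cell in row 4 admitting 3. So r4c8=3.
Step 17. [r9c1∈{3}] r9c1's peers cover all but 3, so r9c1=3.
Step 18. [r9c3∈{7}] nothing but 7 survives at r9c3 ⇒ r9c3=7.
Step 19. [r6c8∈{6}] nothing but 6 survives at r6c8. So r6c8=6.
Step 20. [r7c9∈{5}] only 5 remains possible at r7c9, so r7c9=5.
Step 21. [r9c2∈{2}] r9c2's peers cover all but 2 ⇒ r9c2=2.
Step 22. [r8c1∈{4}] r8c1 is down to just 4 ⇒ r8c1=4.
Step 23. [r6c2∈{8}] r6c2 is down to just 8 ⇒ r6c2=8.
Step 24. [r5c8∈{4}] nothing but 4 survives at r5c8, so r5c8=4.
Step 25. [r5c6∈{2}] r5c6's peers cover all but 2, so r5c6=2.
Step 26. [r1c4∈{9}] r1c4 is down to just 9, so r1c4=9.
Step 27. [r2c1∈{1}] nothing but 1 survives at r2c1. So r2c1=1.
Step 28. [r5c1∈{9}] r5c1 has the single candidate 9. So r5c1=9.
Step 29. [r8c6∈{9}] r8c6 is down to just 9 ⇒ r8c6=9.
Step 30. [r1c7∈{2}] nothing but 2 survives at r1c7. So r1c7=2.
Step 31. [r9c8∈{1}] only 1 remains possible at r9c8, so r9c8=1.
Step 32. [r8c7∈{8}] r8c7 has the single candidate 8, so r8c7=8.
Step 33. [r8c5∈{3}] r8c5 is down to just 3, so r8c5=3.
Step 34. [r2c3∈{8}] r2c3 has the single candidate 8 ⇒ r2c3=8.
Step 35. [r4c6∈{6}] nothing but 6 survives at r4c6. So r4c6=6.
Step 36. [r5c7∈{5}] r5c7 has the single candidate 5, so r5c7=5.
Step 37. [r2c4∈{4}] r2c4's peers cover all but 4 ⇒ r2c4=4.
Step 38. [r5c5∈{7}] only 7 remains possible at r5c5. So r5c5=7.
Step 39. [r2c7∈{6}] r2c7 is down to just 6, so r2c7=6.
Step 40. [r4c9∈{9}] only 9 remains possible at r4c9, so r4c9=9.
Step 41. [r3c4∈{5}] r3c4 has the single candidate 5 ⇒ r3c4=5.
Step 42. [r1c9∈{7}] r1c9's peers cover all but 7. So r1c9=7.

Answer: 6 4 3 9 1 8 2 5 7 / 1 5 8 4 2 7 6 9 3 / 7 9 2 5 6 3 4 8 1 / 2 7 4 8 5 6 1 3 9 / 9 3 6 1 7 2 5 4 8 / 5 8 1 3 9 4 7 6 2 / 8 6 9 2 4 1 3 7 5 / 4 1 5 7 3 9 8 2 6 / 3 2 7 6 8 5 9 1 4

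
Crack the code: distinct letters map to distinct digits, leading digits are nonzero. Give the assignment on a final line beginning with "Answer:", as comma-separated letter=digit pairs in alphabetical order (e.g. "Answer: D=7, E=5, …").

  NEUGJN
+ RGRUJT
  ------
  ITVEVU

Step 1. [col 1: N + T ≡ U (mod 10)] several values work for N in column 1 (N + T ≡ U (mod 10), carry-in 0); try N=2 ⇒ N=2.
Step 2. [col 1: N + T ≡ U (mod 10)] U=1 is one option consistent with column 1 (N + T ≡ U (mod 10), carry-in 0) — take it. So U=1.
Step 3. [col 1: N + T ≡ U (mod 10)] in column 1 we have N+T≡U with carry-in 0; given N=2, U=1 and digits 1,2 already taken and all letters distinct, that pins T to 9. So T=9.
Step 4. [col 2: J + J ≡ V (mod 10)] no forcing yet in column 2 (carry-in 1); V=7 is free and consistent — try it ⇒ V=7.
Step 5. [col 2: J + J ≡ V (mod 10)] no forcing yet in column 2 (carry-in 1); J=3 is free and consistent — try it, so J=3.
Step 6. [col 3: G + U ≡ E (mod 10)] no forcing yet in column 3 (carry-in 0); E=5 is free and consistent — try it, so E=5.
Step 7. [col 3: G + U ≡ E (mod 10)] from column 3 (U=1, E=5, carry-in 0, digits 1,2,3,5,7,9 already taken and all letters distinct): G must equal 4 ⇒ G=4.
Step 8. [col 4: U + R ≡ V (mod 10)] column 4 reads U+R+carry(0)=V with U=1, V=7; with digits 1,2,3,4,5,7,9 already taken and all letters distinct, the only value for R is 6 ⇒ R=6.
Step 9. [col 6: N + R ≡ I (mod 10)] in column 6 we have N+R≡I with carry-in 0; given N=2, R=6 and digits 1,2,3,4,5,6,7,9 already taken and all letters distinct, that pins I to 8 ⇒ I=8.

Answer: E=5, G=4, I=8, J=3, N=2, R=6, T=9, U=1, V=7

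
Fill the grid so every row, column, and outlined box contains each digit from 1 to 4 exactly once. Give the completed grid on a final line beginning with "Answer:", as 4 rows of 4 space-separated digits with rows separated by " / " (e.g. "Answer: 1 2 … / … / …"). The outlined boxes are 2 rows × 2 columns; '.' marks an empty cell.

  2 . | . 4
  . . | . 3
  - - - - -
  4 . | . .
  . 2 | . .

Step 1. [r2c1∈{1}] r2c1's peers cover all but 1 ⇒ r2c1=1.
Step 2. [r4c4∈{1}] r4c4 is down to just 1 ⇒ r4c4=1.
Step 3. [r4c1∈{3}] r4c1 is down to just 3 ⇒ r4c1=3.
Step 4. [r2c3∈{2}] r2c3's peers cover all but 2, so r2c3=2.
Step 5. [r1c2∈{3}] nothing but 3 survives at r1c2, so r1c2=3.
Step 6. [r4c3∈{4}] only 4 remains possible at r4c3 ⇒ r4c3=4.
Step 7. [r3c4∈{2}] nothing but 2 survives at r3c4, so r3c4=2.
Step 8. [r1c3∈{1}] r1c3 has the single candidate 1, so r1c3=1.
Step 9. [r3c3∈{3}] r3c3 is down to just 3. So r3c3=3.
Step 10. [r2c2∈{4}] r2c2 is down to just 4, so r2c2=4.
Step 11. [r3c2∈{1}] r3c2 is down to just 1. So r3c2=1.

Answer: 2 3 1 4 / 1 4 2 3 / 4 1 3 2 / 3 2 4 1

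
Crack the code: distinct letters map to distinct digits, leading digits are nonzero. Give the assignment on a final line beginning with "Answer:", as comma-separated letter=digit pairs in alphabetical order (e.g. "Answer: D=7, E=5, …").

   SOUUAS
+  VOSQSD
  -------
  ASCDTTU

Step 1. [col 1: S + D ≡ U (mod 10)] no forcing yet in column 1 (carry-in 0); S=5 is free and consistent — try it ⇒ S=5.
Step 2. [A] adding two 6-digit numbers gives at most 6+1 digits, and here it does — A is that final carry and must be 1, so A=1.
Step 3. [col 1: S + D ≡ U (mod 10)] D=8 is one option consistent with column 1 (S + D ≡ U (mod 10), carry-in 0) — take it, so D=8.
Step 4. [col 1: S + D ≡ U (mod 10)] from column 1 (S=5, D=8, carry-in 0, digits 1,5,8 already taken and all letters distinct): U must equal 3 ⇒ U=3.
Step 5. [col 2: A + S ≡ T (mod 10)] column 2 reads A+S+carry(1)=T with A=1, S=5; with digits 1,3,5,8 already taken and all letters distinct, the only value for T is 7, so T=7.
Step 6. [col 3: U + Q ≡ T (mod 10)] column 3: given U=3, T=7, carry-in 0, and digits 1,3,5,7,8 already taken and all letters distinct, U+Q≡T (mod 10) forces Q=4 ⇒ Q=4.
Step 7. [col 5: O + O ≡ C (mod 10)] column 5 reads O+O+carry(0)=C with nothing yet; with digits 1,3,4,5,7,8 already taken and all letters distinct, the only value for C is 2, so C=2.
Step 8. [col 5: O + O ≡ C (mod 10)] from column 5 (C=2, carry-in 0, digits 1,2,3,4,5,7,8 already taken and all letters distinct): O must equal 6 ⇒ O=6.
Step 9. [col 6: S + V ≡ S (mod 10)] from column 6 (S=5, carry-in 1, digits 1,2,3,4,5,6,7,8 already taken and all letters distinct): V must equal 9 ⇒ V=9.

Answer: A=1, C=2, D=8, O=6, Q=4, S=5, T=7, U=3, V=9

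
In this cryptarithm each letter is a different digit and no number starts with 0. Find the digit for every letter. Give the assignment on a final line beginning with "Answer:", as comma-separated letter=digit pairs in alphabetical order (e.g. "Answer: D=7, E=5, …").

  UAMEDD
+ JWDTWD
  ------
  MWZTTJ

Step 1. [col 1: D + D ≡ J (mod 10)] no forcing yet in column 1 (carry-in 0); J=2 is free and consistent — try it ⇒ J=2.
Step 2. [col 1: D + D ≡ J (mod 10)] several values work for D in column 1 (D + D ≡ J (mod 10), carry-in 0); try D=6, so D=6.
Step 3. [col 2: D + W ≡ T (mod 10)] several values work for T in column 2 (D + W ≡ T (mod 10), carry-in 1); try T=8 ⇒ T=8.
Step 4. [col 2: D + W ≡ T (mod 10)] from column 2 (D=6, T=8, carry-in 1, digits 2,6,8 already taken and all letters distinct): W must equal 1. So W=1.
Step 5. [col 3: E + T ≡ T (mod 10)] from column 3 (T=8, carry-in 0, digits 1,2,6,8 already taken and all letters distinct): E must equal 0, so E=0.
Step 6. [col 4: M + D ≡ Z (mod 10)] several values work for Z in column 4 (M + D ≡ Z (mod 10), carry-in 0); try Z=3 ⇒ Z=3.
Step 7. [col 4: M + D ≡ Z (mod 10)] column 4 reads M+D+carry(0)=Z with D=6, Z=3; with digits 0,1,2,3,6,8 already taken and all letters distinct, the only value for M is 7, so M=7.
Step 8. [col 5: A + W ≡ W (mod 10)] in column 5 we have A+W≡W with carry-in 1; given W=1 and digits 0,1,2,3,6,7,8 already taken and all letters distinct, that pins A to 9 ⇒ A=9.
Step 9. [col 6: U + J ≡ M (mod 10)] from column 6 (J=2, M=7, carry-in 1, digits 0,1,2,3,6,7,8,9 already taken and all letters distinct): U must equal 4, so U=4.

Answer: A=9, D=6, E=0, J=2, M=7, T=8, U=4, W=1, Z=3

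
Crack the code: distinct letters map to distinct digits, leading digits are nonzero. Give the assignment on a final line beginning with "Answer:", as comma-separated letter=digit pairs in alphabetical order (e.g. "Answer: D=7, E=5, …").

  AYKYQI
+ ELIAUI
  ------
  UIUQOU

Step 1. [col 1: I + I ≡ U (mod 10)] column 1 (I + I ≡ U (mod 10), carry-in 0) doesn't pin U yet; pick U=8 and continue, so U=8.
Step 2. [col 1: I + I ≡ U (mod 10)] several values work for I in column 1 (I + I ≡ U (mod 10), carry-in 0); try I=4 ⇒ I=4.
Step 3. [col 2: Q + U ≡ O (mod 10)] O=0 is one option consistent with column 2 (Q + U ≡ O (mod 10), carry-in 0) — take it ⇒ O=0.
Step 4. [col 2: Q + U ≡ O (mod 10)] column 2 reads Q+U+carry(0)=O with U=8, O=0; with digits 0,4,8 already taken and all letters distinct, the only value for Q is 2 ⇒ Q=2.
Step 5. [col 3: Y + A ≡ Q (mod 10)] A=6 is one option consistent with column 3 (Y + A ≡ Q (mod 10), carry-in 1) — take it. So A=6.
Step 6. [col 3: Y + A ≡ Q (mod 10)] column 3: given A=6, Q=2, carry-in 1, and digits 0,2,4,6,8 already taken and all letters distinct, Y+A≡Q (mod 10) forces Y=5. So Y=5.
Step 7. [col 4: K + I ≡ U (mod 10)] column 4 reads K+I+carry(1)=U with I=4, U=8; with digits 0,2,4,5,6,8 already taken and all letters distinct, the only value for K is 3 ⇒ K=3.
Step 8. [col 5: Y + L ≡ I (mod 10)] column 5: given Y=5, I=4, carry-in 0, and digits 0,2,3,4,5,6,8 already taken and all letters distinct, Y+L≡I (mod 10) forces L=9, so L=9.
Step 9. [col 6: A + E ≡ U (mod 10)] column 6 reads A+E+carry(1)=U with A=6, U=8; with digits 0,2,3,4,5,6,8,9 already taken and all letters distinct, the only value for E is 1, so E=1.

Answer: A=6, E=1, I=4, K=3, L=9, O=0, Q=2, U=8, Y=5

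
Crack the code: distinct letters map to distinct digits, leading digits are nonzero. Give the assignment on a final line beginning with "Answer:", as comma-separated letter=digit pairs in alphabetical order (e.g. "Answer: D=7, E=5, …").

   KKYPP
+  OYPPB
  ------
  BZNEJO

Step 1. [col 1: P + B ≡ O (mod 10)] B=1 is one option consistent with column 1 (P + B ≡ O (mod 10), carry-in 0) — take it. So B=1.
Step 2. [col 1: P + B ≡ O (mod 10)] several values work for P in column 1 (P + B ≡ O (mod 10), carry-in 0); try P=5 ⇒ P=5.
Step 3. [col 1: P + B ≡ O (mod 10)] column 1 reads P+B+carry(0)=O with P=5, B=1; with digits 1,5 already taken and all letters distinct, the only value for O is 6, so O=6.
Step 4. [col 2: P + P ≡ J (mod 10)] in column 2 we have P+P≡J with carry-in 0; given P=5 and digits 1,5,6 already taken and all letters distinct, that pins J to 0, so J=0.
Step 5. [col 3: Y + P ≡ E (mod 10)] no forcing yet in column 3 (carry-in 1); E=8 is free and consistent — try it ⇒ E=8.
Step 6. [col 3: Y + P ≡ E (mod 10)] column 3 reads Y+P+carry(1)=E with P=5, E=8; with digits 0,1,5,6,8 already taken and all letters distinct, the only value for Y is 2. So Y=2.
Step 7. [col 4: K + Y ≡ N (mod 10)] from column 4 (Y=2, carry-in 0, digits 0,1,2,5,6,8 already taken and all letters distinct): K must equal 7. So K=7.
Step 8. [col 4: K + Y ≡ N (mod 10)] column 4 reads K+Y+carry(0)=N with K=7, Y=2; with digits 0,1,2,5,6,7,8 already taken and all letters distinct, the only value for N is 9 ⇒ N=9.
Step 9. [col 5: K + O ≡ Z (mod 10)] from column 5 (K=7, O=6, carry-in 0, digits 0,1,2,5,6,7,8,9 already taken and all letters distinct): Z must equal 3, so Z=3.

Answer: B=1, E=8, J=0, K=7, N=9, O=6, P=5, Y=2, Z=3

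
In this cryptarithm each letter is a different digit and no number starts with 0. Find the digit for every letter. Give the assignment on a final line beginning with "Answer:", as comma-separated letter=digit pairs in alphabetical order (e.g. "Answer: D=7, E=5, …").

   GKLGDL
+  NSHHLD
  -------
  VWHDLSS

Step 1. [col 1: L + D ≡ S (mod 10)] D=3 is one option consistent with column 1 (L + D ≡ S (mod 10), carry-in 0) — take it. So D=3.
Step 2. [col 1: L + D ≡ S (mod 10)] no forcing yet in column 1 (carry-in 0); L=4 is free and consistent — try it. So L=4.
Step 3. [V] adding two 6-digit numbers gives at most 6+1 digits, and here it does — V is that final carry and must be 1, so V=1.
Step 4. [col 1: L + D ≡ S (mod 10)] in column 1 we have L+D≡S with carry-in 0; given L=4, D=3 and digits 1,3,4 already taken and all letters distinct, that pins S to 7, so S=7.
Step 5. [col 3: G + H ≡ L (mod 10)] several values work for H in column 3 (G + H ≡ L (mod 10), carry-in 0); try H=8 ⇒ H=8.
Step 6. [col 3: G + H ≡ L (mod 10)] column 3: given H=8, L=4, carry-in 0, and digits 1,3,4,7,8 already taken and all letters distinct, G+H≡L (mod 10) forces G=6, so G=6.
Step 7. [col 5: K + S ≡ H (mod 10)] from column 5 (S=7, H=8, carry-in 1, digits 1,3,4,6,7,8 already taken and all letters distinct): K must equal 0, so K=0.
Step 8. [col 6: G + N ≡ W (mod 10)] column 6 reads G+N+carry(0)=W with G=6; with digits 0,1,3,4,6,7,8 already taken and all letters distinct, the only value for N is 9, so N=9.
Step 9. [col 6: G + N ≡ W (mod 10)] from column 6 (G=6, N=9, carry-in 0, digits 0,1,3,4,6,7,8,9 already taken and all letters distinct): W must equal 5, so W=5.

Answer: D=3, G=6, H=8, K=0, L=4, N=9, S=7, V=1, W=5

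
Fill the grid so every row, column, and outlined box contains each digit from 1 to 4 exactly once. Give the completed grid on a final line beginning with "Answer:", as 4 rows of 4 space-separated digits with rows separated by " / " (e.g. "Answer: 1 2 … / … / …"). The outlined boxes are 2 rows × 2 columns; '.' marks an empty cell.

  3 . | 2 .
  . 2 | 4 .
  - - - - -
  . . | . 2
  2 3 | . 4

Step 1. [r2c1∈{1}] nothing but 1 survives at r2c1 ⇒ r2c1=1.
Step 2. [r3c2∈{1,4}] in col 2, 1 fits only at r3c2. So r3c2=1.
Step 3. [r4c3∈{1}] r4c3 is down to just 1. So r4c3=1.
Step 4. [r1c2∈{4}] nothing but 4 survives at r1c2 ⇒ r1c2=4.
Step 5. [r3c1∈{4}] only 4 remains possible at r3c1. So r3c1=4.
Step 6. [r2c4∈{3}] r2c4's peers cover all but 3 ⇒ r2c4=3.
Step 7. [r3c3∈{3}] only 3 remains possible at r3c3. So r3c3=3.
Step 8. [r1c4∈{1}] r1c4's peers cover all but 1 ⇒ r1c4=1.

Answer: 3 4 2 1 / 1 2 4 3 / 4 1 3 2 / 2 3 1 4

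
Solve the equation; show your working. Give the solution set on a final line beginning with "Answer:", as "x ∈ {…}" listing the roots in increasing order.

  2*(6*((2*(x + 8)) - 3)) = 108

Step 1. [2*(6*((2*(x + 8)) - 3)) = 108] 2 out front; divide by 2 ⇒ div: 6*((2*(x + 8)) - 3) = 54.
Step 2. [6*((2*(x + 8)) - 3) = 54] 6·(inner) — divide through by 6 ⇒ div: (2*(x + 8)) - 3 = 9.
Step 3. [(2*(x + 8)) - 3 = 9] peel the -3: add 3 from each side. So sub: 2*(x + 8) = 12.
Step 4. [2*(x + 8) = 12] divide by the outer 2 ⇒ div: x + 8 = 6.
Step 5. [x + 8 = 6] peel the +8: subtract 8 from each side. So sub: x = -2.

Answer: x ∈ {-2}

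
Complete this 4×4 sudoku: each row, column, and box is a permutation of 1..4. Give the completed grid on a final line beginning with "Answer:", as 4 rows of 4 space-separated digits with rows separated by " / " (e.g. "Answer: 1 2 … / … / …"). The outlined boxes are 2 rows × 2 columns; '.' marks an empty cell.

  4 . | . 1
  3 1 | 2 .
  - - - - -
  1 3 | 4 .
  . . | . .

Step 1. [r4c4∈{2,3}] across col 4, 3 lands solely at r4c4 ⇒ r4c4=3.
Step 2. [r4c2∈{2,4}] row 4 places 4 nowhere but r4c2 ⇒ r4c2=4.
Step 3. [r4c1∈{2}] r4c1 is down to just 2. So r4c1=2.
Step 4. [r1c3∈{3}] r1c3 is down to just 3. So r1c3=3.
Step 5. [r2c4∈{4}] r2c4's peers cover all but 4, so r2c4=4.
Step 6. [r3c4∈{2}] nothing but 2 survives at r3c4, so r3c4=2.
Step 7. [r4c3∈{1}] only 1 remains possible at r4c3 ⇒ r4c3=1.
Step 8. [r1c2∈{2}] r1c2 is down to just 2, so r1c2=2.

Answer: 4 2 3 1 / 3 1 2 4 / 1 3 4 2 / 2 4 1 3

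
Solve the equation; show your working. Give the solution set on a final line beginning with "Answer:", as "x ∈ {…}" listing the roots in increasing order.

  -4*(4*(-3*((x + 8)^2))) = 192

Step 1. [-4*(4*(-3*((x + 8)^2))) = 192] LHS = -4·(…); ÷-4 both sides. So div: 4*(-3*((x + 8)^2)) = -48.
Step 2. [4*(-3*((x + 8)^2)) = -48] leading coefficient 4: divide by 4 ⇒ div: -3*((x + 8)^2) = -12.
Step 3. [-3*((x + 8)^2) = -12] -3·(inner) — divide through by -3, so div: (x + 8)^2 = 4.
Step 4. [(x + 8)^2 = 4] LHS squared, RHS 4 ≥ 0: apply √ (±). So sqrt: x + 8 = 2 or -2.
Step 5. [x + 8 = 2 or -2] peel the +8: subtract 8 from each side. So sub: x = -6 or -10.

Answer: x ∈ {-10, -6}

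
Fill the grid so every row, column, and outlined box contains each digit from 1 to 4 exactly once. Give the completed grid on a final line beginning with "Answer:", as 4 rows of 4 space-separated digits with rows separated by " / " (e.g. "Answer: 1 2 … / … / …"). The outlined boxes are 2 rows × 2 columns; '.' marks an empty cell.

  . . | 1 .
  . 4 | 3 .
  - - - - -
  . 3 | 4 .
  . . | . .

Step 1. [r1c2∈{2}] only 2 remains possible at r1c2 ⇒ r1c2=2.
Step 2. [r4c2∈{1}] r4c2 has the single candidate 1. So r4c2=1.
Step 3. [r4c3∈{2}] r4c3 has the single candidate 2 ⇒ r4c3=2.
Step 4. [r3c1∈{2}] r3c1's peers cover all but 2 ⇒ r3c1=2.
Step 5. [r3c4∈{1}] only 1 remains possible at r3c4, so r3c4=1.
Step 6. [r1c1∈{3}] r1c1's peers cover all but 3 ⇒ r1c1=3.
Step 7. [r1c4∈{4}] r1c4 is down to just 4, so r1c4=4.
Step 8. [r2c4∈{2}] r2c4 has the single candidate 2 ⇒ r2c4=2.
Step 9. [r4c4∈{3}] r4c4 has the single candidate 3, so r4c4=3.
Step 10. [r2c1∈{1}] r2c1's peers cover all but 1 ⇒ r2c1=1.
Step 11. [r4c1∈{4}] r4c1 is down to just 4 ⇒ r4c1=4.

Answer: 3 2 1 4 / 1 4 3 2 / 2 3 4 1 / 4 1 2 3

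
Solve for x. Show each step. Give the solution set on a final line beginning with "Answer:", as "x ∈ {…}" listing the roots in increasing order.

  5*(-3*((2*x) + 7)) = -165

Step 1. [5*(-3*((2*x) + 7)) = -165] leading coefficient 5: divide by 5 ⇒ div: -3*((2*x) + 7) = -33.
Step 2. [-3*((2*x) + 7) = -33] -3·(inner) — divide through by -3 ⇒ div: (2*x) + 7 = 11.
Step 3. [(2*x) + 7 = 11] peel the +7: subtract 7 from each side. So sub: 2*x = 4.
Step 4. [2*x = 4] 2·(inner) — divide through by 2 ⇒ div: x = 2.

Answer: x ∈ {2}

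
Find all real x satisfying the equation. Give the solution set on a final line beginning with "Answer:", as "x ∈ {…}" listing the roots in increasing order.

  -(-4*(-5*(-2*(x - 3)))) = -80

Step 1. [-(-4*(-5*(-2*(x - 3)))) = -80] LHS negated; negate both sides ⇒ neg: -4*(-5*(-2*(x - 3))) = 80.
Step 2. [-4*(-5*(-2*(x - 3))) = 80] -4 out front; divide by -4. So div: -5*(-2*(x - 3)) = -20.
Step 3. [-5*(-2*(x - 3)) = -20] divide by the outer -5, so div: -2*(x - 3) = 4.
Step 4. [-2*(x - 3) = 4] divide by the outer -2, so div: x - 3 = -2.
Step 5. [x - 3 = -2] the outer -3 inverts by adding 3 ⇒ sub: x = 1.

Answer: x ∈ {1}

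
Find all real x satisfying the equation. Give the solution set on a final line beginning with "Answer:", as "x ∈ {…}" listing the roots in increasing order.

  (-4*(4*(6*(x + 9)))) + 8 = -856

Step 1. [(-4*(4*(6*(x + 9)))) + 8 = -856] common factor -4 (LHS and -856) — divide through, so factor: (4*(6*(x + 9))) - 2 = 214.
Step 2. [(4*(6*(x + 9))) - 2 = 214] add 2: x sits inside (… - 2). So sub: 4*(6*(x + 9)) = 216.
Step 3. [4*(6*(x + 9)) = 216] LHS = 4·(…); ÷4 both sides, so div: 6*(x + 9) = 54.
Step 4. [6*(x + 9) = 54] 6 out front; divide by 6. So div: x + 9 = 9.
Step 5. [x + 9 = 9] 9 comes off first (subtract 9). So sub: x = 0.

Answer: x ∈ {0}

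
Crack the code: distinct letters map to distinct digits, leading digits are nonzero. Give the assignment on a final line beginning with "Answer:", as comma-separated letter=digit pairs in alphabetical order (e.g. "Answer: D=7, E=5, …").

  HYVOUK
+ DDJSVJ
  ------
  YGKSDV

Step 1. [col 1: K + J ≡ V (mod 10)] several values work for K in column 1 (K + J ≡ V (mod 10), carry-in 0); try K=7 ⇒ K=7.
Step 2. [col 1: K + J ≡ V (mod 10)] no forcing yet in column 1 (carry-in 0); J=5 is free and consistent — try it, so J=5.
Step 3. [col 1: K + J ≡ V (mod 10)] in column 1 we have K+J≡V with carry-in 0; given K=7, J=5 and digits 5,7 already taken and all letters distinct, that pins V to 2 ⇒ V=2.
Step 4. [col 2: U + V ≡ D (mod 10)] no forcing yet in column 2 (carry-in 1); U=3 is free and consistent — try it, so U=3.
Step 5. [col 2: U + V ≡ D (mod 10)] from column 2 (U=3, V=2, carry-in 1, digits 2,3,5,7 already taken and all letters distinct): D must equal 6, so D=6.
Step 6. [col 3: O + S ≡ S (mod 10)] column 3: given nothing yet, carry-in 0, and digits 2,3,5,6,7 already taken and all letters distinct, O+S≡S (mod 10) forces O=0, so O=0.
Step 7. [col 3: O + S ≡ S (mod 10)] column 3 (O + S ≡ S (mod 10), carry-in 0) doesn't pin S yet; pick S=9 and continue, so S=9.
Step 8. [col 5: Y + D ≡ G (mod 10)] column 5 reads Y+D+carry(0)=G with D=6; with digits 0,2,3,5,6,7,9 already taken and all letters distinct, the only value for Y is 8. So Y=8.
Step 9. [col 5: Y + D ≡ G (mod 10)] from column 5 (Y=8, D=6, carry-in 0, digits 0,2,3,5,6,7,8,9 already taken and all letters distinct): G must equal 4 ⇒ G=4.
Step 10. [col 6: H + D ≡ Y (mod 10)] in column 6 we have H+D≡Y with carry-in 1; given D=6, Y=8 and digits 0,2,3,4,5,6,7,8,9 already taken and all letters distinct, that pins H to 1 ⇒ H=1.

Answer: D=6, G=4, H=1, J=5, K=7, O=0, S=9, U=3, V=2, Y=8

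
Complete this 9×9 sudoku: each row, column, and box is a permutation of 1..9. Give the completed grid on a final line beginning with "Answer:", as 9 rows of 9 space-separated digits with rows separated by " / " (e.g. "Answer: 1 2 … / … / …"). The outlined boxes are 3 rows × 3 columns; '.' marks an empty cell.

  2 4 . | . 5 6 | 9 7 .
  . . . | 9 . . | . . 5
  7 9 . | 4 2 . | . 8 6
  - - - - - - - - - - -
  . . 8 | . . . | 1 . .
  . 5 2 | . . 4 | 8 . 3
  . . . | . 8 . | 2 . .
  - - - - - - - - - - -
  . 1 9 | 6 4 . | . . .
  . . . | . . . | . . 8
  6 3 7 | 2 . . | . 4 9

Step 1. [r8c8∈{1,2,3,5,6}] r8c8 is the only open cell in box 9 admitting 1, so r8c8=1.
Step 2. [r3c7∈{3}] r3c7 has the single candidate 3. So r3c7=3.
Step 3. [r3c6∈{1}] only 1 remains possible at r3c6, so r3c6=1.
Step 4. [r4c6∈{2,3,5,7,9}] across row 4, 2 lands solely at r4c6. So r4c6=2.
Step 5. [r9c7∈{5}] r9c7's peers cover all but 5, so r9c7=5.
Step 6. [r7c1∈{5,8}] in box 7, 8 fits only at r7c1. So r7c1=8.
Step 7. [r7c6∈{3,5,7}] across row 7, 5 lands solely at r7c6. So r7c6=5.
Step 8. [r7c9∈{2,7}] col 9 places 2 nowhere but r7c9, so r7c9=2.
Step 9. [r2c2∈{6,8}] col 2 places 8 nowhere but r2c2. So r2c2=8.
Step 10. [r2c3∈{1,3,6}] 6 has one home in row 2: r2c3 ⇒ r2c3=6.
Step 11. [r2c1∈{1,3}] 1 has one home in row 2: r2c1. So r2c1=1.
Step 12. [r5c1∈{9}] r5c1's peers cover all but 9, so r5c1=9.
Step 13. [r6c3∈{1,3,4}] r6c3 is the only open cell in col 3 admitting 1, so r6c3=1.
Step 14. [r5c8∈{6}] r5c8 is down to just 6. So r5c8=6.
Step 15. [r4c5∈{3,6,7,9}] col 5 places 6 nowhere but r4c5, so r4c5=6.
Step 16. [r6c6∈{3,7,9}] in box 5, 9 fits only at r6c6 ⇒ r6c6=9.
Step 17. [r4c2∈{7}] r4c2's peers cover all but 7. So r4c2=7.
Step 18. [r8c1∈{4,5}] col 1 places 5 nowhere but r8c1. So r8c1=5.
Step 19. [r5c4∈{1,7}] in col 4, 1 fits only at r5c4. So r5c4=1.
Step 20. [r5c5∈{7}] only 7 remains possible at r5c5. So r5c5=7.
Step 21. [r2c5∈{3}] only 3 remains possible at r2c5. So r2c5=3.
Step 22. [r8c4∈{3,7}] col 4 places 7 nowhere but r8c4. So r8c4=7.
Step 23. [r6c8∈{5}] r6c8's peers cover all but 5, so r6c8=5.
Step 24. [r6c4∈{3}] r6c4's peers cover all but 3 ⇒ r6c4=3.
Step 25. [r4c9∈{4}] nothing but 4 survives at r4c9. So r4c9=4.
Step 26. [r8c6∈{3}] nothing but 3 survives at r8c6, so r8c6=3.
Step 27. [r3c3∈{5}] r3c3's peers cover all but 5 ⇒ r3c3=5.
Step 28. [r8c2∈{2}] nothing but 2 survives at r8c2, so r8c2=2.
Step 29. [r4c8∈{9}] only 9 remains possible at r4c8. So r4c8=9.
Step 30. [r2c7∈{4}] r2c7 is down to just 4. So r2c7=4.
Step 31. [r8c3∈{4}] r8c3 is down to just 4, so r8c3=4.
Step 32. [r4c1∈{3}] nothing but 3 survives at r4c1, so r4c1=3.
Step 33. [r1c4∈{8}] nothing but 8 survives at r1c4. So r1c4=8.
Step 34. [r7c8∈{3}] only 3 remains possible at r7c8 ⇒ r7c8=3.
Step 35. [r4c4∈{5}] only 5 remains possible at r4c4, so r4c4=5.
Step 36. [r6c2∈{6}] r6c2 is down to just 6. So r6c2=6.
Step 37. [r6c9∈{7}] r6c9 is down to just 7. So r6c9=7.
Step 38. [r6c1∈{4}] r6c1 has the single candidate 4, so r6c1=4.
Step 39. [r1c9∈{1}] r1c9 is down to just 1 ⇒ r1c9=1.
Step 40. [r2c8∈{2}] r2c8 is down to just 2. So r2c8=2.
Step 41. [r9c5∈{1}] r9c5's peers cover all but 1, so r9c5=1.
Step 42. [r8c7∈{6}] only 6 remains possible at r8c7, so r8c7=6.
Step 43. [r9c6∈{8}] r9c6 has the single candidate 8 ⇒ r9c6=8.
Step 44. [r2c6∈{7}] r2c6's peers cover all but 7. So r2c6=7.
Step 45. [r8c5∈{9}] r8c5 has the single candidate 9, so r8c5=9.
Step 46. [r7c7∈{7}] r7c7 has the single candidate 7 ⇒ r7c7=7.
Step 47. [r1c3∈{3}] r1c3's peers cover all but 3. So r1c3=3.

Answer: 2 4 3 8 5 6 9 7 1 / 1 8 6 9 3 7 4 2 5 / 7 9 5 4 2 1 3 8 6 / 3 7 8 5 6 2 1 9 4 / 9 5 2 1 7 4 8 6 3 / 4 6 1 3 8 9 2 5 7 / 8 1 9 6 4 5 7 3 2 / 5 2 4 7 9 3 6 1 8 / 6 3 7 2 1 8 5 4 9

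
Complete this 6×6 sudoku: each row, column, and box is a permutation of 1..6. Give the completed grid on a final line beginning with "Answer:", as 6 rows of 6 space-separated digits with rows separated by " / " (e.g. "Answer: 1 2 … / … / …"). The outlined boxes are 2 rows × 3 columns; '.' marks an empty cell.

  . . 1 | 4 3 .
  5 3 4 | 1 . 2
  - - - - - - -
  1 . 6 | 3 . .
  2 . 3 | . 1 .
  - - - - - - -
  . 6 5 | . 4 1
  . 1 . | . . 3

Step 1. [r1c6∈{5,6}] in row 1, 5 fits only at r1c6, so r1c6=5.
Step 2. [r3c6∈{4}] r3c6 is down to just 4, so r3c6=4.
Step 3. [r3c5∈{2,5}] across row 3, 2 lands solely at r3c5 ⇒ r3c5=2.
Step 4. [r4c4∈{5,6}] 5 has one home in box 4: r4c4 ⇒ r4c4=5.
Step 5. [r6c4∈{2,6}] across col 4, 6 lands solely at r6c4, so r6c4=6.
Step 6. [r2c5∈{6}] nothing but 6 survives at r2c5 ⇒ r2c5=6.
Step 7. [r6c3∈{2}] r6c3 has the single candidate 2, so r6c3=2.
Step 8. [r4c6∈{6}] r4c6's peers cover all but 6. So r4c6=6.
Step 9. [r6c5∈{5}] r6c5 is down to just 5 ⇒ r6c5=5.
Step 10. [r5c1∈{3}] nothing but 3 survives at r5c1. So r5c1=3.
Step 11. [r1c2∈{2}] r1c2's peers cover all but 2, so r1c2=2.
Step 12. [r5c4∈{2}] r5c4 is down to just 2 ⇒ r5c4=2.
Step 13. [r4c2∈{4}] only 4 remains possible at r4c2 ⇒ r4c2=4.
Step 14. [r3c2∈{5}] nothing but 5 survives at r3c2. So r3c2=5.
Step 15. [r6c1∈{4}] only 4 remains possible at r6c1 ⇒ r6c1=4.
Step 16. [r1c1∈{6}] only 6 remains possible at r1c1. So r1c1=6.

Answer: 6 2 1 4 3 5 / 5 3 4 1 6 2 / 1 5 6 3 2 4 / 2 4 3 5 1 6 / 3 6 5 2 4 1 / 4 1 2 6 5 3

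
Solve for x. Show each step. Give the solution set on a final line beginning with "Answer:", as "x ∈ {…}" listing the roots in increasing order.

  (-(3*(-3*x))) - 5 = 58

Step 1. [(-(3*(-3*x))) - 5 = 58] the outer -5 inverts by adding 5. So sub: -(3*(-3*x)) = 63.
Step 2. [-(3*(-3*x)) = 63] leading − — multiply by −1 ⇒ neg: 3*(-3*x) = -63.
Step 3. [3*(-3*x) = -63] LHS = 3·(…); ÷3 both sides. So div: -3*x = -21.
Step 4. [-3*x = -21] LHS = -3·(…); ÷-3 both sides ⇒ div: x = 7.

Answer: x ∈ {7}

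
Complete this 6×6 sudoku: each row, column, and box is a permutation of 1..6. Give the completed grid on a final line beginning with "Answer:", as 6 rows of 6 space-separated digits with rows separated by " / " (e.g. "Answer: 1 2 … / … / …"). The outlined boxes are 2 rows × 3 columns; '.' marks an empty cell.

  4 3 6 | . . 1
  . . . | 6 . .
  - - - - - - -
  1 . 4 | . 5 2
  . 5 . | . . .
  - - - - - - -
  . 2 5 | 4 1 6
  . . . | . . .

Step 1. [r3c4∈{3}] r3c4's peers cover all but 3. So r3c4=3.
Step 2. [r1c4∈{2,5}] in row 1, 5 fits only at r1c4, so r1c4=5.
Step 3. [r5c1∈{3}] r5c1 has the single candidate 3 ⇒ r5c1=3.
Step 4. [r6c2∈{1,4,6}] in row 6, 4 fits only at r6c2, so r6c2=4.
Step 5. [r4c6∈{4}] nothing but 4 survives at r4c6 ⇒ r4c6=4.
Step 6. [r2c5∈{2,3,4}] row 2 places 4 nowhere but r2c5, so r2c5=4.
Step 7. [r6c5∈{2,3}] 3 has one home in col 5: r6c5 ⇒ r6c5=3.
Step 8. [r4c3∈{2,3}] row 4 places 3 nowhere but r4c3 ⇒ r4c3=3.
Step 9. [r2c3∈{1,2}] r2c3 is the only open cell in col 3 admitting 2. So r2c3=2.
Step 10. [r4c1∈{2,6}] r4c1 is the only open cell in row 4 admitting 2 ⇒ r4c1=2.
Step 11. [r6c3∈{1}] r6c3 has the single candidate 1 ⇒ r6c3=1.
Step 12. [r6c4∈{2}] only 2 remains possible at r6c4, so r6c4=2.
Step 13. [r3c2∈{6}] only 6 remains possible at r3c2 ⇒ r3c2=6.
Step 14. [r1c5∈{2}] only 2 remains possible at r1c5. So r1c5=2.
Step 15. [r2c1∈{5}] r2c1 is down to just 5 ⇒ r2c1=5.
Step 16. [r6c6∈{5}] only 5 remains possible at r6c6. So r6c6=5.
Step 17. [r2c2∈{1}] only 1 remains possible at r2c2 ⇒ r2c2=1.
Step 18. [r2c6∈{3}] r2c6's peers cover all but 3 ⇒ r2c6=3.
Step 19. [r4c4∈{1}] only 1 remains possible at r4c4 ⇒ r4c4=1.
Step 20. [r4c5∈{6}] r4c5's peers cover all but 6 ⇒ r4c5=6.
Step 21. [r6c1∈{6}] nothing but 6 survives at r6c1, so r6c1=6.

Answer: 4 3 6 5 2 1 / 5 1 2 6 4 3 / 1 6 4 3 5 2 / 2 5 3 1 6 4 / 3 2 5 4 1 6 / 6 4 1 2 3 5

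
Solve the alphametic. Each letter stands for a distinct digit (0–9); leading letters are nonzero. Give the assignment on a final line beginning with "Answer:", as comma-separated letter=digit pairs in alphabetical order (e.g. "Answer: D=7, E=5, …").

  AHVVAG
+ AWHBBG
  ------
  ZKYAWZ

Step 1. [col 1: G + G ≡ Z (mod 10)] no forcing yet in column 1 (carry-in 0); Z=4 is free and consistent — try it. So Z=4.
Step 2. [col 1: G + G ≡ Z (mod 10)] column 1 (G + G ≡ Z (mod 10), carry-in 0) doesn't pin G yet; pick G=7 and continue. So G=7.
Step 3. [col 2: A + B ≡ W (mod 10)] several values work for W in column 2 (A + B ≡ W (mod 10), carry-in 1); try W=1 ⇒ W=1.
Step 4. [col 2: A + B ≡ W (mod 10)] column 2 (A + B ≡ W (mod 10), carry-in 1) doesn't pin A yet; pick A=2 and continue, so A=2.
Step 5. [col 2: A + B ≡ W (mod 10)] column 2 reads A+B+carry(1)=W with A=2, W=1; with digits 1,2,4,7 already taken and all letters distinct, the only value for B is 8 ⇒ B=8.
Step 6. [col 3: V + B ≡ A (mod 10)] column 3: given B=8, A=2, carry-in 1, and digits 1,2,4,7,8 already taken and all letters distinct, V+B≡A (mod 10) forces V=3 ⇒ V=3.
Step 7. [col 4: V + H ≡ Y (mod 10)] column 4 (V + H ≡ Y (mod 10), carry-in 1) doesn't pin Y yet; pick Y=9 and continue, so Y=9.
Step 8. [col 4: V + H ≡ Y (mod 10)] column 4: given V=3, Y=9, carry-in 1, and digits 1,2,3,4,7,8,9 already taken and all letters distinct, V+H≡Y (mod 10) forces H=5 ⇒ H=5.
Step 9. [col 5: H + W ≡ K (mod 10)] column 5: given H=5, W=1, carry-in 0, and digits 1,2,3,4,5,7,8,9 already taken and all letters distinct, H+W≡K (mod 10) forces K=6, so K=6.

Answer: A=2, B=8, G=7, H=5, K=6, V=3, W=1, Y=9, Z=4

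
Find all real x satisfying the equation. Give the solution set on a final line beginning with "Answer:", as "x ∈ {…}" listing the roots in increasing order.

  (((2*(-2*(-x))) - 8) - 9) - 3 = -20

Step 1. [(((2*(-2*(-x))) - 8) - 9) - 3 = -20] peel the -3: add 3 from each side ⇒ sub: ((2*(-2*(-x))) - 8) - 9 = -17.
Step 2. [((2*(-2*(-x))) - 8) - 9 = -17] add 9: x sits inside (… - 9) ⇒ sub: (2*(-2*(-x))) - 8 = -8.
Step 3. [(2*(-2*(-x))) - 8 = -8] 2 | LHS and 2 | -8: pull 2 out ⇒ factor: (-2*(-x)) - 4 = -4.
Step 4. [(-2*(-x)) - 4 = -4] -2 | LHS and -2 | -4: pull -2 out ⇒ factor: (-x) + 2 = 2.
Step 5. [(-x) + 2 = 2] subtract 2: x sits inside (… + 2) ⇒ sub: -x = 0.
Step 6. [-x = 0] leading − — multiply by −1 ⇒ neg: x = 0.

Answer: x ∈ {0}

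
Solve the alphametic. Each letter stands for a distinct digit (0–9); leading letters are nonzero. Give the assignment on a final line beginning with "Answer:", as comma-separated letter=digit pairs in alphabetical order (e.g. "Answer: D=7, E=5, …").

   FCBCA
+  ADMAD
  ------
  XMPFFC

Step 1. [col 1: A + D ≡ C (mod 10)] C=5 is one option consistent with column 1 (A + D ≡ C (mod 10), carry-in 0) — take it. So C=5.
Step 2. [col 1: A + D ≡ C (mod 10)] several values work for D in column 1 (A + D ≡ C (mod 10), carry-in 0); try D=7, so D=7.
Step 3. [col 1: A + D ≡ C (mod 10)] column 1: given D=7, C=5, carry-in 0, and digits 5,7 already taken and all letters distinct, A+D≡C (mod 10) forces A=8, so A=8.
Step 4. [col 2: C + A ≡ F (mod 10)] column 2: given C=5, A=8, carry-in 1, and digits 5,7,8 already taken and all letters distinct, C+A≡F (mod 10) forces F=4. So F=4.
Step 5. [X] adding two 5-digit numbers gives at most 5+1 digits, and here it does — X is that final carry and must be 1 ⇒ X=1.
Step 6. [col 3: B + M ≡ F (mod 10)] B=0 is one option consistent with column 3 (B + M ≡ F (mod 10), carry-in 1) — take it. So B=0.
Step 7. [col 3: B + M ≡ F (mod 10)] from column 3 (B=0, F=4, carry-in 1, digits 0,1,4,5,7,8 already taken and all letters distinct): M must equal 3 ⇒ M=3.
Step 8. [col 4: C + D ≡ P (mod 10)] column 4: given C=5, D=7, carry-in 0, and digits 0,1,3,4,5,7,8 already taken and all letters distinct, C+D≡P (mod 10) forces P=2, so P=2.

Answer: A=8, B=0, C=5, D=7, F=4, M=3, P=2, X=1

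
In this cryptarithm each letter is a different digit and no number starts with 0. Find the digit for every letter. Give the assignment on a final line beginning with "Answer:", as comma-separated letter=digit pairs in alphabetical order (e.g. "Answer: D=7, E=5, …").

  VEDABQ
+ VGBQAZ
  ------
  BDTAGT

Step 1. [col 1: Q + Z ≡ T (mod 10)] column 1 (Q + Z ≡ T (mod 10), carry-in 0) doesn't pin Q yet; pick Q=9 and continue ⇒ Q=9.
Step 2. [col 1: Q + Z ≡ T (mod 10)] column 1 (Q + Z ≡ T (mod 10), carry-in 0) doesn't pin Z yet; pick Z=1 and continue. So Z=1.
Step 3. [col 1: Q + Z ≡ T (mod 10)] from column 1 (Q=9, Z=1, carry-in 0, digits 1,9 already taken and all letters distinct): T must equal 0 ⇒ T=0.
Step 4. [col 2: B + A ≡ G (mod 10)] no forcing yet in column 2 (carry-in 1); B=7 is free and consistent — try it. So B=7.
Step 5. [col 2: B + A ≡ G (mod 10)] several values work for G in column 2 (B + A ≡ G (mod 10), carry-in 1); try G=6 ⇒ G=6.
Step 6. [col 2: B + A ≡ G (mod 10)] column 2: given B=7, G=6, carry-in 1, and digits 0,1,6,7,9 already taken and all letters distinct, B+A≡G (mod 10) forces A=8, so A=8.
Step 7. [col 4: D + B ≡ T (mod 10)] column 4 reads D+B+carry(1)=T with B=7, T=0; with digits 0,1,6,7,8,9 already taken and all letters distinct, the only value for D is 2. So D=2.
Step 8. [col 5: E + G ≡ D (mod 10)] from column 5 (G=6, D=2, carry-in 1, digits 0,1,2,6,7,8,9 already taken and all letters distinct): E must equal 5 ⇒ E=5.
Step 9. [col 6: V + V ≡ B (mod 10)] from column 6 (B=7, carry-in 1, digits 0,1,2,5,6,7,8,9 already taken and all letters distinct): V must equal 3, so V=3.

Answer: A=8, B=7, D=2, E=5, G=6, Q=9, T=0, V=3, Z=1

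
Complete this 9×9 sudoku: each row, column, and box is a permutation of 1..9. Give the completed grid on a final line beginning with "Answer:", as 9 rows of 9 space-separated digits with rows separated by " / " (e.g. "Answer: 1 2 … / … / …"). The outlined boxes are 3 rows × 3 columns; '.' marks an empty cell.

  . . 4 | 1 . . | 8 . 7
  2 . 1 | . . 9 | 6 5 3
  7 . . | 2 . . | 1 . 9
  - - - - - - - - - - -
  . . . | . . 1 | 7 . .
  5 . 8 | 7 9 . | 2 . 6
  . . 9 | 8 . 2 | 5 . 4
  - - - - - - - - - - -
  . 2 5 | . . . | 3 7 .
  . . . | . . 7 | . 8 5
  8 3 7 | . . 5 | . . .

Step 1. [r8c3∈{6}] r8c3 has the single candidate 6 ⇒ r8c3=6.
Step 2. [r2c4∈{4}] only 4 remains possible at r2c4. So r2c4=4.
Step 3. [r9c8∈{1,2,4,6,9}] across col 8, 6 lands solely at r9c8. So r9c8=6.
Step 4. [r3c3∈{3}] r3c3 has the single candidate 3, so r3c3=3.
Step 5. [r8c5∈{1,2,3,4}] across row 8, 2 lands solely at r8c5. So r8c5=2.
Step 6. [r7c9∈{1}] r7c9 has the single candidate 1, so r7c9=1.
Step 7. [r4c4∈{3,5,6}] across col 4, 5 lands solely at r4c4, so r4c4=5.
Step 8. [r7c4∈{6,9}] in col 4, 6 fits only at r7c4. So r7c4=6.
Step 9. [r7c1∈{4,9}] in row 7, 9 fits only at r7c1 ⇒ r7c1=9.
Step 10. [r1c1∈{6}] r1c1 is down to just 6, so r1c1=6.
Step 11. [r2c2∈{8}] r2c2's peers cover all but 8. So r2c2=8.
Step 12. [r3c6∈{6,8}] across col 6, 6 lands solely at r3c6, so r3c6=6.
Step 13. [r6c2∈{1,6,7}] in row 6, 7 fits only at r6c2, so r6c2=7.
Step 14. [r1c6∈{3}] r1c6 has the single candidate 3 ⇒ r1c6=3.
Step 15. [r5c6∈{4}] nothing but 4 survives at r5c6, so r5c6=4.
Step 16. [r5c2∈{1}] r5c2 is down to just 1 ⇒ r5c2=1.
Step 17. [r6c1∈{3}] r6c1 has the single candidate 3. So r6c1=3.
Step 18. [r8c2∈{4}] r8c2 has the single candidate 4, so r8c2=4.
Step 19. [r3c5∈{5,8}] row 3 places 8 nowhere but r3c5 ⇒ r3c5=8.
Step 20. [r4c5∈{3,6}] in col 5, 3 fits only at r4c5, so r4c5=3.
Step 21. [r9c7∈{4,9}] col 7 places 4 nowhere but r9c7. So r9c7=4.
Step 22. [r8c4∈{3,9}] in row 8, 3 fits only at r8c4 ⇒ r8c4=3.
Step 23. [r3c2∈{5}] nothing but 5 survives at r3c2 ⇒ r3c2=5.
Step 24. [r2c5∈{7}] r2c5's peers cover all but 7. So r2c5=7.
Step 25. [r5c8∈{3}] r5c8's peers cover all but 3, so r5c8=3.
Step 26. [r4c2∈{6}] nothing but 6 survives at r4c2, so r4c2=6.
Step 27. [r1c5∈{5}] r1c5's peers cover all but 5, so r1c5=5.
Step 28. [r7c5∈{4}] r7c5's peers cover all but 4, so r7c5=4.
Step 29. [r4c1∈{4}] r4c1's peers cover all but 4. So r4c1=4.
Step 30. [r1c2∈{9}] nothing but 9 survives at r1c2. So r1c2=9.
Step 31. [r6c5∈{6}] only 6 remains possible at r6c5 ⇒ r6c5=6.
Step 32. [r7c6∈{8}] r7c6 is down to just 8 ⇒ r7c6=8.
Step 33. [r3c8∈{4}] r3c8's peers cover all but 4 ⇒ r3c8=4.
Step 34. [r1c8∈{2}] only 2 remains possible at r1c8. So r1c8=2.
Step 35. [r9c4∈{9}] nothing but 9 survives at r9c4, so r9c4=9.
Step 36. [r9c9∈{2}] r9c9 has the single candidate 2. So r9c9=2.
Step 37. [r8c7∈{9}] r8c7 has the single candidate 9, so r8c7=9.
Step 38. [r9c5∈{1}] r9c5 has the single candidate 1, so r9c5=1.
Step 39. [r4c3∈{2}] r4c3 has the single candidate 2 ⇒ r4c3=2.
Step 40. [r4c9∈{8}] r4c9 has the single candidate 8, so r4c9=8.
Step 41. [r8c1∈{1}] nothing but 1 survives at r8c1 ⇒ r8c1=1.
Step 42. [r4c8∈{9}] only 9 remains possible at r4c8, so r4c8=9.
Step 43. [r6c8∈{1}] r6c8's peers cover all but 1 ⇒ r6c8=1.

Answer: 6 9 4 1 5 3 8 2 7 / 2 8 1 4 7 9 6 5 3 / 7 5 3 2 8 6 1 4 9 / 4 6 2 5 3 1 7 9 8 / 5 1 8 7 9 4 2 3 6 / 3 7 9 8 6 2 5 1 4 / 9 2 5 6 4 8 3 7 1 / 1 4 6 3 2 7 9 8 5 / 8 3 7 9 1 5 4 6 2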